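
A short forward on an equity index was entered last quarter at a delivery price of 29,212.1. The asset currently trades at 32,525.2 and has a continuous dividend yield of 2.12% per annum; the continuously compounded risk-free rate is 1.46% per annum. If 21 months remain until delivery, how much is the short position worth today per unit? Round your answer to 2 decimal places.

Current fair forward for the remaining 21 months: F = S·e^((r − q)·T), (r − q) = 0.0146 − 0.0212 = -0.0066
F = 32525.2 · e^(-0.0066 × 21/12) = 32525.2 × 0.98851645 = 32151.6952
Value of long forward = (F − K)·e^(−rT) = (32151.6952 − 29212.1) · e^(−0.0146·21/12)
= 2939.5952 × 0.97477364 = 2865.44
Short position value = −(long value) = -2865.44

-2865.44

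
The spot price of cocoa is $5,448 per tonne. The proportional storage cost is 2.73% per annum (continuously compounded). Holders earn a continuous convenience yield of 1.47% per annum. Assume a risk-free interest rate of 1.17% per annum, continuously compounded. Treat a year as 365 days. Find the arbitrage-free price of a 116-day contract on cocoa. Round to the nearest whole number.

$5,490 per tonne

Net carry = r + u − y = 0.0117 + 0.0273 − 0.0147 = 0.0243
F = S·e^((r+u−y)T) = 5448 · e^(0.0243 × 116/365) = 5448 · e^0.007723
= 5448 × 1.007753 = $5,490 per tonne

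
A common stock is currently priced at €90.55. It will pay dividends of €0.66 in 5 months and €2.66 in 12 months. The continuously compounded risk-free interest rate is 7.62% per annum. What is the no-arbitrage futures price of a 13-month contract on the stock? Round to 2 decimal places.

PV(dividends) I = 0.66·e^(−0.0762·5/12) + 2.66·e^(−0.0762·12/12)
I = 0.6394 + 2.4648 = 3.1042
F = (S − I)·e^(rT) = (90.55 − 3.1042) · e^(0.0762·13/12)
= 87.4458 · e^0.082550 = 87.4458 × 1.086053 = €94.97

€94.97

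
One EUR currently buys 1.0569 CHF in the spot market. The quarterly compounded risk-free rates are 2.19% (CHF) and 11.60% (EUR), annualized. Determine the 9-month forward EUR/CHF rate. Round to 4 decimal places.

By covered interest parity, F = S · (1+r_CHF/4)^(4T) / (1+r_EUR/4)^(4T)
= 1.0569 × 1.016515 / 1.089547 = 1.0569 × 0.932970
F = 0.9861 CHF per EUR

0.9861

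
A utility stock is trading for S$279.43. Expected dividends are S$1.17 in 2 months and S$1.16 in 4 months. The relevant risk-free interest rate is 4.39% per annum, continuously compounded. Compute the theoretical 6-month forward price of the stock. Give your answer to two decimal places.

PV(dividends) I = 1.17·e^(−0.0439·2/12) + 1.16·e^(−0.0439·4/12)
I = 1.1615 + 1.1431 = 2.3046
F = (S − I)·e^(rT) = (279.43 − 2.3046) · e^(0.0439·6/12)
= 277.1254 · e^0.021950 = 277.1254 × 1.022193 = S$283.28

S$283.28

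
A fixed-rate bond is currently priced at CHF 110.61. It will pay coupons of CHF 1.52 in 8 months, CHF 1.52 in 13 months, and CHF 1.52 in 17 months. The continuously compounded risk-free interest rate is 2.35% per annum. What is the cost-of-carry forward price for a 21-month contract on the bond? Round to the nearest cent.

CHF 110.62

PV(coupons) I = 1.52·e^(−0.0235·8/12) + 1.52·e^(−0.0235·13/12) + 1.52·e^(−0.0235·17/12)
I = 1.4964 + 1.4818 + 1.4702 = 4.4484
F = (S − I)·e^(rT) = (110.61 − 4.4484) · e^(0.0235·21/12)
= 106.1616 · e^0.041125 = 106.1616 × 1.041982 = CHF 110.62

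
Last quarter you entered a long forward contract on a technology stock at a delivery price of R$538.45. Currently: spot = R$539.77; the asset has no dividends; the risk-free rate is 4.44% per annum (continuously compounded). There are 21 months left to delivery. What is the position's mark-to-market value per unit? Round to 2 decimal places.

R$41.57

Current fair forward for the remaining 21 months: F = S·e^(r·T), r = 0.0444
F = 539.77 · e^(0.0444 × 21/12) = 539.77 × 1.080798 = 583.3823
Value of long forward = (F − K)·e^(−rT) = (583.3823 − 538.45) · e^(−0.0444·21/12)
= 44.9323 × 0.925242 = 41.57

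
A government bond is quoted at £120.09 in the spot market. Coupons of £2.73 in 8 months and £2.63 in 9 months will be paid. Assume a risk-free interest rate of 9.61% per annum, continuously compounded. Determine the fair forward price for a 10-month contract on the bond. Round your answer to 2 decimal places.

PV(coupons) I = 2.73·e^(−0.0961·8/12) + 2.63·e^(−0.0961·9/12)
I = 2.5606 + 2.4471 = 5.0077
F = (S − I)·e^(rT) = (120.09 − 5.0077) · e^(0.0961·10/12)
= 115.0823 · e^0.080083 = 115.0823 × 1.083377 = £124.68

£124.68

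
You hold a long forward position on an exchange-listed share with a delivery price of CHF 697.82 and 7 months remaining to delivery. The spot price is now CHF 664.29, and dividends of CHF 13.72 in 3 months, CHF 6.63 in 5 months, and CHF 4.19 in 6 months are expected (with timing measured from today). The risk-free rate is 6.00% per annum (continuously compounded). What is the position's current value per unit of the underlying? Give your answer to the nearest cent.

-CHF 33.58

PV(remaining dividends) I = 13.72·e^(−0.0600·3/12) + 6.63·e^(−0.0600·5/12) + 4.19·e^(−0.0600·6/12) = 24.0482
Current forward F = (S − I)·e^(rT) = (664.29 − 24.0482)·e^(0.0600·7/12) = 640.2418 × 1.035620 = 663.0472
Value (long) = (F − K)·e^(−rT) = (663.0472 − 697.82) × 0.965605 = -33.5768
Value = -CHF 33.58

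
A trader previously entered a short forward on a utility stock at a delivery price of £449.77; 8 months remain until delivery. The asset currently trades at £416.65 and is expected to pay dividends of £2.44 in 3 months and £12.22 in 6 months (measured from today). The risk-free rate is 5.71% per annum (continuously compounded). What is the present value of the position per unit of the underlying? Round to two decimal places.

PV(remaining dividends) I = 2.44·e^(−0.0571·3/12) + 12.22·e^(−0.0571·6/12) = 14.2815
Current forward F = (S − I)·e^(rT) = (416.65 − 14.2815)·e^(0.0571·8/12) = 402.3685 × 1.038800 = 417.9804
Value (long) = (F − K)·e^(−rT) = (417.9804 − 449.77) × 0.962649 = -30.6022
Short position value = −(long value) = £30.60

£30.60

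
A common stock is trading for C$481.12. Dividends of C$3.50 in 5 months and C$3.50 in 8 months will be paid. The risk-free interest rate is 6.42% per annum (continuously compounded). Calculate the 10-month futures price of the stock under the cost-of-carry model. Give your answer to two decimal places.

C$500.43

PV(dividends) I = 3.50·e^(−0.0642·5/12) + 3.50·e^(−0.0642·8/12)
I = 3.4076 + 3.3534 = 6.7610
F = (S − I)·e^(rT) = (481.12 − 6.7610) · e^(0.0642·10/12)
= 474.3590 · e^0.053500 = 474.3590 × 1.054957 = C$500.43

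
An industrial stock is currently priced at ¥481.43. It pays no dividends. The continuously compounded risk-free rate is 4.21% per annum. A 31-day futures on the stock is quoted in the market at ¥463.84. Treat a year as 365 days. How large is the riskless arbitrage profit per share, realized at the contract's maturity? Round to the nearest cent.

¥19.31 per share

Fair futures: F* = S·e^(carry·T), with carry = r = 0.0421
F* = 481.43 · e^(0.0421 × 31/365) = 481.43 · e^0.003576 = 481.43 × 1.003582 = ¥483.1545
Market ¥463.84 < fair ¥483.1545: forward underpriced → reverse cash-and-carry (short spot, go long the forward).
At maturity, profit = |F_mkt − F*| = |463.84 − 483.1545| = ¥19.31 per share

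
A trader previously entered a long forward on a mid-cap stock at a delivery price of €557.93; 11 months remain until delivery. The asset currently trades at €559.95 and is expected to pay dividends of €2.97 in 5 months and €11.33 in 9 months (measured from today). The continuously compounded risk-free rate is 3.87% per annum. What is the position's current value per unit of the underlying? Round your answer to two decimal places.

PV(remaining dividends) I = 2.97·e^(−0.0387·5/12) + 11.33·e^(−0.0387·9/12) = 13.9284
Current forward F = (S − I)·e^(rT) = (559.95 − 13.9284)·e^(0.0387·11/12) = 546.0216 × 1.036112 = 565.7395
Value (long) = (F − K)·e^(−rT) = (565.7395 − 557.93) × 0.965147 = 7.5373
Value = €7.54

€7.54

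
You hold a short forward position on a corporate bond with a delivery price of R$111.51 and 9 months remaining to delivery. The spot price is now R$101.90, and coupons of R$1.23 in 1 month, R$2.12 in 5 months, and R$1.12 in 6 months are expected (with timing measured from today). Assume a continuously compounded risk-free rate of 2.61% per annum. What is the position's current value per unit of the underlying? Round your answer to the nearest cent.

PV(remaining coupons) I = 1.23·e^(−0.0261·1/12) + 2.12·e^(−0.0261·5/12) + 1.12·e^(−0.0261·6/12) = 4.4299
Current forward F = (S − I)·e^(rT) = (101.90 − 4.4299)·e^(0.0261·9/12) = 97.4701 × 1.019768 = 99.3969
Value (long) = (F − K)·e^(−rT) = (99.3969 − 111.51) × 0.980615 = -11.8783
Short position value = −(long value) = R$11.88

R$11.88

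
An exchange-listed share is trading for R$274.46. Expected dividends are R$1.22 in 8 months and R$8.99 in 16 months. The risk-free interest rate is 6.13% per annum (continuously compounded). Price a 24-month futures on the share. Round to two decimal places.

R$299.57

PV(dividends) I = 1.22·e^(−0.0613·8/12) + 8.99·e^(−0.0613·16/12)
I = 1.1711 + 8.2844 = 9.4555
F = (S − I)·e^(rT) = (274.46 − 9.4555) · e^(0.0613·24/12)
= 265.0045 · e^0.122600 = 265.0045 × 1.130432 = R$299.57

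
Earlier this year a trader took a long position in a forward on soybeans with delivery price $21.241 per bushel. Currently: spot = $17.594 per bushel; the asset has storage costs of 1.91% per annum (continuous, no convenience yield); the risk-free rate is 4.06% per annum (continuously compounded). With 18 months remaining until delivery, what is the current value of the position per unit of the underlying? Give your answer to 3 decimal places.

Current fair forward for the remaining 18 months: F = S·e^((r + u)·T), (r + u) = 0.0406 + 0.0191 = 0.0597
F = 17.594 · e^(0.0597 × 18/12) = 17.594 × 1.093682 = 19.2422
Value of long forward = (F − K)·e^(−rT) = (19.2422 − 21.241) · e^(−0.0406·18/12)
= -1.9988 × 0.940917 = -1.881

-$1.881 per bushel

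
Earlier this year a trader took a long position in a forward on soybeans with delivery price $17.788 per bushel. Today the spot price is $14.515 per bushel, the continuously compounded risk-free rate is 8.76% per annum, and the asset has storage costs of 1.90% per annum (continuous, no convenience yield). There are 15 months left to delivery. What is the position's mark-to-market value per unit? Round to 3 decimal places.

Current fair forward for the remaining 15 months: F = S·e^((r + u)·T), (r + u) = 0.0876 + 0.0190 = 0.1066
F = 14.515 · e^(0.1066 × 15/12) = 14.515 × 1.142536 = 16.5839
Value of long forward = (F − K)·e^(−rT) = (16.5839 − 17.788) · e^(−0.0876·15/12)
= -1.2041 × 0.896282 = -1.079

-$1.079 per bushel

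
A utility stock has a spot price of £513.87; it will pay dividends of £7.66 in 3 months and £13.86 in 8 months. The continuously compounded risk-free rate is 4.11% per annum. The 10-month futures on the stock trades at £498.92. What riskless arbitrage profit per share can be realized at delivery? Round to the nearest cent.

£11.05 per share

PV(dividends) I = 7.66·e^(−0.0411·3/12) + 13.86·e^(−0.0411·8/12) = 21.0671
Fair futures F* = (S − I)·e^(rT) = (513.87 − 21.0671)·e^0.034250 = 492.8029 × 1.034843 = 509.9736
Market £498.92 < fair 509.9736: forward underpriced → reverse cash-and-carry (short the stock, invest proceeds at r, pay the dividends, go long the forward).
Profit at T = |F_mkt − F*| = |498.92 − 509.9736| = £11.05 per share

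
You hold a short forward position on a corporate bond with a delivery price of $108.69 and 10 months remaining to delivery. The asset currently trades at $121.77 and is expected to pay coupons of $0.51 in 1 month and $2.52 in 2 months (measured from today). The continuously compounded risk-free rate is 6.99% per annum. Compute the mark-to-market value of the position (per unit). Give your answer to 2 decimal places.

PV(remaining coupons) I = 0.51·e^(−0.0699·1/12) + 2.52·e^(−0.0699·2/12) = 2.9979
Current forward F = (S − I)·e^(rT) = (121.77 − 2.9979)·e^(0.0699·10/12) = 118.7721 × 1.059980 = 125.8961
Value (long) = (F − K)·e^(−rT) = (125.8961 − 108.69) × 0.943414 = 16.2325
Short position value = −(long value) = -$16.23

-$16.23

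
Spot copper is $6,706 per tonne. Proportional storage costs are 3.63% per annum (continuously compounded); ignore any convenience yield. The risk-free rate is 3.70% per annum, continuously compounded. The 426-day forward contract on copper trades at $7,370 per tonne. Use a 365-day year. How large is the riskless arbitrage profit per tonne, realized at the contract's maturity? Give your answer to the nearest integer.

$65 per tonne

Fair forward: F* = S·e^(carry·T), with carry = (r + u) = 0.0370 + 0.0363 = 0.0733
F* = 6706 · e^(0.0733 × 426/365) = 6706 · e^0.085550 = 6706 × 1.089316 = $7304.9531
Market $7370 > fair $7304.9531: forward overpriced → cash-and-carry (buy spot, short the forward).
At maturity, profit = |F_mkt − F*| = |7370 − 7304.9531| = $65 per tonne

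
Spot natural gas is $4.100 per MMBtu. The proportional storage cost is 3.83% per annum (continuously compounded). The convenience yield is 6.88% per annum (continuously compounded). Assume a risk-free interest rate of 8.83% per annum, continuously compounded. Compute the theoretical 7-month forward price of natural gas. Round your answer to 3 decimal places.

Net carry = r + u − y = 0.0883 + 0.0383 − 0.0688 = 0.0578
F = S·e^((r+u−y)T) = 4.100 · e^(0.0578 × 7/12) = 4.100 · e^0.033717
= 4.100 × 1.034292 = $4.241 per MMBtu

$4.241 per MMBtu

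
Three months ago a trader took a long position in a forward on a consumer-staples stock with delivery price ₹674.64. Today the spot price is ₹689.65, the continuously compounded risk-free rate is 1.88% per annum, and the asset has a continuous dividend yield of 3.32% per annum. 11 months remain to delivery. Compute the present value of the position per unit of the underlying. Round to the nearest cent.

Current fair forward for the remaining 11 months: F = S·e^((r − q)·T), (r − q) = 0.0188 − 0.0332 = -0.0144
F = 689.65 · e^(-0.0144 × 11/12) = 689.65 × 0.986887 = 680.6066
Value of long forward = (F − K)·e^(−rT) = (680.6066 − 674.64) · e^(−0.0188·11/12)
= 5.9666 × 0.982914 = 5.86

₹5.86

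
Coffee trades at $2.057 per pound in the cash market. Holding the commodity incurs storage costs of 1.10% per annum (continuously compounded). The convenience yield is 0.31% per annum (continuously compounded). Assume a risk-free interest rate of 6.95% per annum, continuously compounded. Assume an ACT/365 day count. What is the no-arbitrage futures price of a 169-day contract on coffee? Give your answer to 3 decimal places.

$2.132 per pound

Net carry = r + u − y = 0.0695 + 0.0110 − 0.0031 = 0.0774
F = S·e^((r+u−y)T) = 2.057 · e^(0.0774 × 169/365) = 2.057 · e^0.035837
= 2.057 × 1.036487 = $2.132 per pound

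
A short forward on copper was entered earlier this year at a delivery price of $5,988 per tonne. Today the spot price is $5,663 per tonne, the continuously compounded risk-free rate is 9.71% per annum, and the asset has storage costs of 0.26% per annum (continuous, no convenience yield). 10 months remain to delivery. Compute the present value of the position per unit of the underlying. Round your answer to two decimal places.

-$152.73 per tonne

Current fair forward for the remaining 10 months: F = S·e^((r + u)·T), (r + u) = 0.0971 + 0.0026 = 0.0997
F = 5663 · e^(0.0997 × 10/12) = 5663 × 1.08663236 = 6153.5991
Value of long forward = (F − K)·e^(−rT) = (6153.5991 − 5988) · e^(−0.0971·10/12)
= 165.5991 × 0.92227054 = 152.73
Short position value = −(long value) = -$152.73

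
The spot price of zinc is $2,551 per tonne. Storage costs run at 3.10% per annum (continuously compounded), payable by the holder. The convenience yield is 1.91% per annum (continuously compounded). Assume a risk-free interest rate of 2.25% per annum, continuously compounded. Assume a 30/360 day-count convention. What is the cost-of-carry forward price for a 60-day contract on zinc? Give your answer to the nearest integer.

$2,566 per tonne

Net carry = r + u − y = 0.0225 + 0.0310 − 0.0191 = 0.0344
F = S·e^((r+u−y)T) = 2551 · e^(0.0344 × 60/360) = 2551 · e^0.005733
= 2551 × 1.005749 = $2,566 per tonne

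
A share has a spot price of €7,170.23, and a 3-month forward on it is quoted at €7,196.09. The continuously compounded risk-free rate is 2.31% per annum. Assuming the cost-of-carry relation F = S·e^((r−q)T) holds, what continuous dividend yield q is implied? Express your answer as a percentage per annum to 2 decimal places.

From F = S·e^((r−q)T): (r − q) = ln(F/S)/T
ln(7196.09/7170.23) = ln(1.003607) = 0.003601
(r − q) = 0.003601 / (3/12) = 0.014404
q = r − ln(F/S)/T = 0.0231 − 0.014404 = 0.008696
q = 0.87%

0.87%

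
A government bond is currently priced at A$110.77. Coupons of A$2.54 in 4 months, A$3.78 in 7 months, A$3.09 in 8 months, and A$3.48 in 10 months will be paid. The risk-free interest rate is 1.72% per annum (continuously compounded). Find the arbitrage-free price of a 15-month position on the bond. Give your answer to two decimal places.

PV(coupons) I = 2.54·e^(−0.0172·4/12) + 3.78·e^(−0.0172·7/12) + 3.09·e^(−0.0172·8/12) + 3.48·e^(−0.0172·10/12)
I = 2.5255 + 3.7423 + 3.0548 + 3.4305 = 12.7531
F = (S − I)·e^(rT) = (110.77 − 12.7531) · e^(0.0172·15/12)
= 98.0169 · e^0.021500 = 98.0169 × 1.021733 = A$100.15

A$100.15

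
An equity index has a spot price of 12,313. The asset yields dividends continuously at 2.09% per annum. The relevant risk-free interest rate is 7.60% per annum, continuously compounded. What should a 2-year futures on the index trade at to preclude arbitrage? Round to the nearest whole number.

13,747

F = S·e^((r − q)T) = 12313 · e^((0.0760 − 0.0209) × 2)
= 12313 · e^0.110200 = 12313 × 1.116501
F = 13,747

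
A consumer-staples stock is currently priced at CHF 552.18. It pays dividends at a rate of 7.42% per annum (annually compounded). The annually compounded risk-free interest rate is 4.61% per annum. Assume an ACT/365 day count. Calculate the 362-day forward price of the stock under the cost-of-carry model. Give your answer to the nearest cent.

CHF 537.85

F = S · (1+r)^T / (1+q)^T
= 552.18 × 1.045713 / 1.073568 = 552.18 × 0.974054
F = CHF 537.85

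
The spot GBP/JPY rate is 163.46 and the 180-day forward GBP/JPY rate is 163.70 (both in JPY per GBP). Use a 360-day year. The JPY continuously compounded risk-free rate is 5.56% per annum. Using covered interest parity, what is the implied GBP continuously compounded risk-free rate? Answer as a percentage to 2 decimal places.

F = S·e^((r_JPY − r_GBP)T) ⇒ r_GBP = r_JPY − ln(F/S)/T
ln(163.70/163.46) = 0.001467; /(180/360) = 0.002934
r_GBP = 0.0556 − 0.002934 = 0.052666
r_GBP = 5.27%

5.27%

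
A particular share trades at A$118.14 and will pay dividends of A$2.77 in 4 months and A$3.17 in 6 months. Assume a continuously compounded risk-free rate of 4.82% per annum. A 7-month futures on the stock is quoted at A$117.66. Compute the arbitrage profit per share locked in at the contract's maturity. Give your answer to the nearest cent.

PV(dividends) I = 2.77·e^(−0.0482·4/12) + 3.17·e^(−0.0482·6/12) = 5.8204
Fair futures F* = (S − I)·e^(rT) = (118.14 − 5.8204)·e^0.028117 = 112.3196 × 1.028516 = 115.5225
Market A$117.66 > fair 115.5225: forward overpriced → cash-and-carry (borrow at r, buy the stock and collect the dividends, short the forward).
Profit at T = |F_mkt − F*| = |117.66 − 115.5225| = A$2.14 per share

A$2.14 per share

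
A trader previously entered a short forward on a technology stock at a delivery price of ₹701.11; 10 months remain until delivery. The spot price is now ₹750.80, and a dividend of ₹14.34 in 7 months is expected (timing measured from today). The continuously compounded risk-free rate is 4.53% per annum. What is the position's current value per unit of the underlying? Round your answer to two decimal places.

-₹61.70

PV(remaining dividends) I = 14.34·e^(−0.0453·7/12) = 13.9660
Current forward F = (S − I)·e^(rT) = (750.80 − 13.9660)·e^(0.0453·10/12) = 736.8340 × 1.038472 = 765.1815
Value (long) = (F − K)·e^(−rT) = (765.1815 − 701.11) × 0.962954 = 61.6979
Short position value = −(long value) = -₹61.70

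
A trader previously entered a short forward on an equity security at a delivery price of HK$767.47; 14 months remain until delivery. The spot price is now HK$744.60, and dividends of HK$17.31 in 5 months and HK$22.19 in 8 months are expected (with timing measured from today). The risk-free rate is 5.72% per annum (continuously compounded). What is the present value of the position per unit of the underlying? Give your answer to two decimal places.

PV(remaining dividends) I = 17.31·e^(−0.0572·5/12) + 22.19·e^(−0.0572·8/12) = 38.2621
Current forward F = (S − I)·e^(rT) = (744.60 − 38.2621)·e^(0.0572·14/12) = 706.3379 × 1.069010 = 755.0823
Value (long) = (F − K)·e^(−rT) = (755.0823 − 767.47) × 0.935445 = -11.5880
Short position value = −(long value) = HK$11.59

HK$11.59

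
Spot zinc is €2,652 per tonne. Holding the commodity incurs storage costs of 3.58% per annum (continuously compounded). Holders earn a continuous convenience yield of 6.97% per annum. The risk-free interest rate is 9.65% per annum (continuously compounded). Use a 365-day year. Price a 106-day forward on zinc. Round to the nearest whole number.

€2,701 per tonne

Net carry = r + u − y = 0.0965 + 0.0358 − 0.0697 = 0.0626
F = S·e^((r+u−y)T) = 2652 · e^(0.0626 × 106/365) = 2652 · e^0.018180
= 2652 × 1.018346 = €2,701 per tonne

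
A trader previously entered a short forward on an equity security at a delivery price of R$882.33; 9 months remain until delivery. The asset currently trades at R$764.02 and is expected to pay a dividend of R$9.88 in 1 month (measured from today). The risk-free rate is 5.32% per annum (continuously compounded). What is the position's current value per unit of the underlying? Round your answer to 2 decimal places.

PV(remaining dividends) I = 9.88·e^(−0.0532·1/12) = 9.8363
Current forward F = (S − I)·e^(rT) = (764.02 − 9.8363)·e^(0.0532·9/12) = 754.1837 × 1.040707 = 784.8843
Value (long) = (F − K)·e^(−rT) = (784.8843 − 882.33) × 0.960886 = -93.6342
Short position value = −(long value) = R$93.63

R$93.63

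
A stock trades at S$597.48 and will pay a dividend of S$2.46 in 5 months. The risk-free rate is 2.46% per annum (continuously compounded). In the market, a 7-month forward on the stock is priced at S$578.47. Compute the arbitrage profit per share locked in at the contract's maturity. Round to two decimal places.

S$25.18 per share

PV(dividends) I = 2.46·e^(−0.0246·5/12) = 2.4349
Fair forward F* = (S − I)·e^(rT) = (597.48 − 2.4349)·e^0.014350 = 595.0451 × 1.014453 = 603.6453
Market S$578.47 < fair 603.6453: forward underpriced → reverse cash-and-carry (short the stock, invest proceeds at r, pay the dividends, go long the forward).
Profit at T = |F_mkt − F*| = |578.47 − 603.6453| = S$25.18 per share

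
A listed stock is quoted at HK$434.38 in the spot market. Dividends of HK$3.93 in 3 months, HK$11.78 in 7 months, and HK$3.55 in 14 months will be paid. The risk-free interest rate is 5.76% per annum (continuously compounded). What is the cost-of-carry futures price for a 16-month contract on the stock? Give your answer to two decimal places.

PV(dividends) I = 3.93·e^(−0.0576·3/12) + 11.78·e^(−0.0576·7/12) + 3.55·e^(−0.0576·14/12)
I = 3.8738 + 11.3908 + 3.3193 = 18.5839
F = (S − I)·e^(rT) = (434.38 − 18.5839) · e^(0.0576·16/12)
= 415.7961 · e^0.076800 = 415.7961 × 1.079826 = HK$448.99

HK$448.99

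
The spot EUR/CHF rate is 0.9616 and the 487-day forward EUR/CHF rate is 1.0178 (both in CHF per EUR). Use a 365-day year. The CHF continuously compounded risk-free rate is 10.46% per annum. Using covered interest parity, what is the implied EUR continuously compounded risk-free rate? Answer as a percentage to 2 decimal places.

6.20%

F = S·e^((r_CHF − r_EUR)T) ⇒ r_EUR = r_CHF − ln(F/S)/T
ln(1.0178/0.9616) = 0.056800; /(487/365) = 0.042571
r_EUR = 0.1046 − 0.042571 = 0.062029
r_EUR = 6.20%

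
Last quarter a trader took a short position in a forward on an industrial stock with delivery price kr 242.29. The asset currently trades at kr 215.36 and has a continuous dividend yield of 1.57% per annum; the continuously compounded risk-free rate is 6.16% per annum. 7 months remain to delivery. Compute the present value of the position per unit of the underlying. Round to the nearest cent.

kr 20.34

Current fair forward for the remaining 7 months: F = S·e^((r − q)·T), (r − q) = 0.0616 − 0.0157 = 0.0459
F = 215.36 · e^(0.0459 × 7/12) = 215.36 × 1.027137 = 221.2042
Value of long forward = (F − K)·e^(−rT) = (221.2042 − 242.29) · e^(−0.0616·7/12)
= -21.0858 × 0.964705 = -20.34
Short position value = −(long value) = kr 20.34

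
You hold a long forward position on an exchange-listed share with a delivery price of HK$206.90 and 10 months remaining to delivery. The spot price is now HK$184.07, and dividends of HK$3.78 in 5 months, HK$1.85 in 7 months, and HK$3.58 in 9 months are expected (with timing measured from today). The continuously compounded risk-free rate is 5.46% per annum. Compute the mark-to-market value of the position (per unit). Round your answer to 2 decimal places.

-HK$22.55

PV(remaining dividends) I = 3.78·e^(−0.0546·5/12) + 1.85·e^(−0.0546·7/12) + 3.58·e^(−0.0546·9/12) = 8.9233
Current forward F = (S − I)·e^(rT) = (184.07 − 8.9233)·e^(0.0546·10/12) = 175.1467 × 1.046551 = 183.3000
Value (long) = (F − K)·e^(−rT) = (183.3000 − 206.90) × 0.955520 = -22.5503
Value = -HK$22.55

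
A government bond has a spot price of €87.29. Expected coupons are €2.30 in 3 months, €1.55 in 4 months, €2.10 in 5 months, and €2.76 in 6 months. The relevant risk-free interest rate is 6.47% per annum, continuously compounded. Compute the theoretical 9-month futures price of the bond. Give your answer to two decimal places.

€82.71

PV(coupons) I = 2.30·e^(−0.0647·3/12) + 1.55·e^(−0.0647·4/12) + 2.10·e^(−0.0647·5/12) + 2.76·e^(−0.0647·6/12)
I = 2.2631 + 1.5169 + 2.0441 + 2.6721 = 8.4962
F = (S − I)·e^(rT) = (87.29 − 8.4962) · e^(0.0647·9/12)
= 78.7938 · e^0.048525 = 78.7938 × 1.049722 = €82.71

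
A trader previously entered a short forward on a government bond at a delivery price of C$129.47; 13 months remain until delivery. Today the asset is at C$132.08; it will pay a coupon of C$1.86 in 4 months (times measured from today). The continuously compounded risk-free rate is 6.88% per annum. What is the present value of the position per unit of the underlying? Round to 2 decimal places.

PV(remaining coupons) I = 1.86·e^(−0.0688·4/12) = 1.8178
Current forward F = (S − I)·e^(rT) = (132.08 − 1.8178)·e^(0.0688·13/12) = 130.2622 × 1.077381 = 140.3420
Value (long) = (F − K)·e^(−rT) = (140.3420 − 129.47) × 0.928177 = 10.0911
Short position value = −(long value) = -C$10.09

-C$10.09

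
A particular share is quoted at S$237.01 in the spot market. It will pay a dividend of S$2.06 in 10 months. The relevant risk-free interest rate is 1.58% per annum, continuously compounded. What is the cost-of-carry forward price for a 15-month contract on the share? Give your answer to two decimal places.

S$239.66

PV(dividends) I = 2.06·e^(−0.0158·10/12)
I = 2.0331
F = (S − I)·e^(rT) = (237.01 − 2.0331) · e^(0.0158·15/12)
= 234.9769 · e^0.019750 = 234.9769 × 1.019946 = S$239.66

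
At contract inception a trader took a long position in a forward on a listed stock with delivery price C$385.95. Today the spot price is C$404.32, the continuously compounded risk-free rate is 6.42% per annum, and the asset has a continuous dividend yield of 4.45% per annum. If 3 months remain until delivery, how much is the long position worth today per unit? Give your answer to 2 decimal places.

C$20.04

Current fair forward for the remaining 3 months: F = S·e^((r − q)·T), (r − q) = 0.0642 − 0.0445 = 0.0197
F = 404.32 · e^(0.0197 × 3/12) = 404.32 × 1.004937 = 406.3161
Value of long forward = (F − K)·e^(−rT) = (406.3161 − 385.95) · e^(−0.0642·3/12)
= 20.3661 × 0.984078 = 20.04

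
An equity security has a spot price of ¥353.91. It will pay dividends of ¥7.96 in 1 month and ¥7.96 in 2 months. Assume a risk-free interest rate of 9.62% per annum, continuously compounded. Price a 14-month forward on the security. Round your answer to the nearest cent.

¥378.35

PV(dividends) I = 7.96·e^(−0.0962·1/12) + 7.96·e^(−0.0962·2/12)
I = 7.8964 + 7.8334 = 15.7298
F = (S − I)·e^(rT) = (353.91 − 15.7298) · e^(0.0962·14/12)
= 338.1802 · e^0.112233 = 338.1802 × 1.118774 = ¥378.35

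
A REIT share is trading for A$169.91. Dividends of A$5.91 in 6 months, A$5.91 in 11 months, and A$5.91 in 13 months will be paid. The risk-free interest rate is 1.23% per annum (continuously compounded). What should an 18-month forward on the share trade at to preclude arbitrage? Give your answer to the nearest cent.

PV(dividends) I = 5.91·e^(−0.0123·6/12) + 5.91·e^(−0.0123·11/12) + 5.91·e^(−0.0123·13/12)
I = 5.8738 + 5.8437 + 5.8318 = 17.5493
F = (S − I)·e^(rT) = (169.91 − 17.5493) · e^(0.0123·18/12)
= 152.3607 · e^0.018450 = 152.3607 × 1.018621 = A$155.20

A$155.20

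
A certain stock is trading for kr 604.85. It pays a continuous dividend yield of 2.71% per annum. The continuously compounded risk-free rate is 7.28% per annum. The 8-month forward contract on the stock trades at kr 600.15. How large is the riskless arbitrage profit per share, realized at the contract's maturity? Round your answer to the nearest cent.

Fair forward: F* = S·e^(carry·T), with carry = (r − q) = 0.0728 − 0.0271 = 0.0457
F* = 604.85 · e^(0.0457 × 8/12) = 604.85 · e^0.030467 = 604.85 × 1.030936 = kr 623.5616
Market kr 600.15 < fair kr 623.5616: forward underpriced → reverse cash-and-carry (short spot, go long the forward).
At maturity, profit = |F_mkt − F*| = |600.15 − 623.5616| = kr 23.41 per share

kr 23.41 per share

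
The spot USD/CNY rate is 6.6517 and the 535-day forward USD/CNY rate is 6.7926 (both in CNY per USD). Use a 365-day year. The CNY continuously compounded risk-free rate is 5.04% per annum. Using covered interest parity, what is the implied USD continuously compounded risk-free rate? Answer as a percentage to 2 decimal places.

3.61%

F = S·e^((r_CNY − r_USD)T) ⇒ r_USD = r_CNY − ln(F/S)/T
ln(6.7926/6.6517) = 0.020961; /(535/365) = 0.014300
r_USD = 0.0504 − 0.014300 = 0.036100
r_USD = 3.61%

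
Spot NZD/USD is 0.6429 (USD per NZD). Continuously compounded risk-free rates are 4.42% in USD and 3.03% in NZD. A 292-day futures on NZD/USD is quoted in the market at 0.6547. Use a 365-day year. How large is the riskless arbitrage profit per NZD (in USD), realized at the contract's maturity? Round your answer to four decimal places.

Fair futures: F* = S·e^(carry·T), with carry = (r_USD − r_NZD) = 0.0442 − 0.0303 = 0.0139
F* = 0.6429 · e^(0.0139 × 292/365) = 0.6429 · e^0.011120 = 0.6429 × 1.011182 = 0.6501
Market 0.6547 > fair 0.6501: forward overpriced → cash-and-carry (buy spot, short the forward).
At maturity, profit = |F_mkt − F*| = |0.6547 − 0.6501| = 0.0046 per NZD (in USD)

0.0046 per NZD (in USD)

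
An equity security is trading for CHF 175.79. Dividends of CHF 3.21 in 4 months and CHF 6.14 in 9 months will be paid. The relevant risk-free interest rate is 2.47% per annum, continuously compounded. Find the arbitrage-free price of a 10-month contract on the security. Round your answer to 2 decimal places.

CHF 170.04

PV(dividends) I = 3.21·e^(−0.0247·4/12) + 6.14·e^(−0.0247·9/12)
I = 3.1837 + 6.0273 = 9.2110
F = (S − I)·e^(rT) = (175.79 − 9.2110) · e^(0.0247·10/12)
= 166.5790 · e^0.020583 = 166.5790 × 1.020796 = CHF 170.04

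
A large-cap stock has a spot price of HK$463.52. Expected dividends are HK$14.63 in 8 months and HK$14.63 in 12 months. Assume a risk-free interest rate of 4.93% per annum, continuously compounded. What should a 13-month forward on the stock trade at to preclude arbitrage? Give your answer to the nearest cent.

PV(dividends) I = 14.63·e^(−0.0493·8/12) + 14.63·e^(−0.0493·12/12)
I = 14.1570 + 13.9262 = 28.0832
F = (S − I)·e^(rT) = (463.52 − 28.0832) · e^(0.0493·13/12)
= 435.4368 · e^0.053408 = 435.4368 × 1.054860 = HK$459.32

HK$459.32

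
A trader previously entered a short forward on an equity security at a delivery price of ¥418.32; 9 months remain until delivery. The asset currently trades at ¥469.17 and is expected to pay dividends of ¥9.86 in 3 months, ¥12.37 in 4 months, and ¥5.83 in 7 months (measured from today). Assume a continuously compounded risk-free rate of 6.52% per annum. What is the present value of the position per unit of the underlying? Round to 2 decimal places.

PV(remaining dividends) I = 9.86·e^(−0.0652·3/12) + 12.37·e^(−0.0652·4/12) + 5.83·e^(−0.0652·7/12) = 27.4171
Current forward F = (S − I)·e^(rT) = (469.17 − 27.4171)·e^(0.0652·9/12) = 441.7529 × 1.050115 = 463.8913
Value (long) = (F − K)·e^(−rT) = (463.8913 − 418.32) × 0.952276 = 43.3965
Short position value = −(long value) = -¥43.40

-¥43.40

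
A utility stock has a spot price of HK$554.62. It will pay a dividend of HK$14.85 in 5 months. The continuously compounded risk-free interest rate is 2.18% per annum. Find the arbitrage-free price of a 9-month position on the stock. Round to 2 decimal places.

HK$548.80

PV(dividends) I = 14.85·e^(−0.0218·5/12)
I = 14.7157
F = (S − I)·e^(rT) = (554.62 − 14.7157) · e^(0.0218·9/12)
= 539.9043 · e^0.016350 = 539.9043 × 1.016484 = HK$548.80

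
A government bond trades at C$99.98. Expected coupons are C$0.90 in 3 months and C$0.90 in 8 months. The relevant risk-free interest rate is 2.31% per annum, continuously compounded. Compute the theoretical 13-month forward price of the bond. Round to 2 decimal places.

PV(coupons) I = 0.90·e^(−0.0231·3/12) + 0.90·e^(−0.0231·8/12)
I = 0.8948 + 0.8862 = 1.7810
F = (S − I)·e^(rT) = (99.98 − 1.7810) · e^(0.0231·13/12)
= 98.1990 · e^0.025025 = 98.1990 × 1.025341 = C$100.69

C$100.69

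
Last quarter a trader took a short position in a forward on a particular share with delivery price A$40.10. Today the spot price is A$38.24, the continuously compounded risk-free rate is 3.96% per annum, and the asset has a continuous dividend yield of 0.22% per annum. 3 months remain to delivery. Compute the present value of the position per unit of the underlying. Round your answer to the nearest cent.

A$1.49

Current fair forward for the remaining 3 months: F = S·e^((r − q)·T), (r − q) = 0.0396 − 0.0022 = 0.0374
F = 38.24 · e^(0.0374 × 3/12) = 38.24 × 1.009394 = 38.5992
Value of long forward = (F − K)·e^(−rT) = (38.5992 − 40.10) · e^(−0.0396·3/12)
= -1.5008 × 0.990149 = -1.49
Short position value = −(long value) = A$1.49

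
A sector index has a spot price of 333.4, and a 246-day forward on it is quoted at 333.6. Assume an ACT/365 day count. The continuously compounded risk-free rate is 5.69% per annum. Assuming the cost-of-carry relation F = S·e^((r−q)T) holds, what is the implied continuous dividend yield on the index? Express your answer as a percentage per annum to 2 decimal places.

5.60%

From F = S·e^((r−q)T): (r − q) = ln(F/S)/T
ln(333.6/333.4) = ln(1.000600) = 0.000600
(r − q) = 0.000600 / (246/365) = 0.000890
q = r − ln(F/S)/T = 0.0569 − 0.000890 = 0.056010
q = 5.60%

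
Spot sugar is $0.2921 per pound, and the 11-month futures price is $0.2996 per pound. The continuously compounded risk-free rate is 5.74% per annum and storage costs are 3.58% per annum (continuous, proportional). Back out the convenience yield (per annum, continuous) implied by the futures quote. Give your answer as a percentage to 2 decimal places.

6.55%

F = S·e^((r+u−y)T) ⇒ (r+u−y) = ln(F/S)/T
ln(0.2996/0.2921) = 0.025352; /T ⇒ 0.027657
y = r + u − ln(F/S)/T = 0.0574 + 0.0358 − 0.027657 = 0.065543
y = 6.55%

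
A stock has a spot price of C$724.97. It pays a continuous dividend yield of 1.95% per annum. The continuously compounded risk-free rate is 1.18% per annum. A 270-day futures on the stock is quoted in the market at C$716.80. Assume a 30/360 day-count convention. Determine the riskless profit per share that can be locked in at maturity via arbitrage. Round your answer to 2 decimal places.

C$4.00 per share

Fair futures: F* = S·e^(carry·T), with carry = (r − q) = 0.0118 − 0.0195 = -0.0077
F* = 724.97 · e^(-0.0077 × 270/360) = 724.97 · e^-0.005775 = 724.97 × 0.994242 = C$720.7956
Market C$716.80 < fair C$720.7956: forward underpriced → reverse cash-and-carry (short spot, go long the forward).
At maturity, profit = |F_mkt − F*| = |716.80 − 720.7956| = C$4.00 per share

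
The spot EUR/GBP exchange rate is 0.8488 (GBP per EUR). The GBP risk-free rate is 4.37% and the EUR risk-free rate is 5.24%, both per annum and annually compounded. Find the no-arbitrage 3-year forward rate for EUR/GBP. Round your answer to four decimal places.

By covered interest parity, F = S · (1+r_GBP)^T / (1+r_EUR)^T
= 0.8488 × 1.136913 / 1.165581 = 0.8488 × 0.975405
F = 0.8279 GBP per EUR

0.8279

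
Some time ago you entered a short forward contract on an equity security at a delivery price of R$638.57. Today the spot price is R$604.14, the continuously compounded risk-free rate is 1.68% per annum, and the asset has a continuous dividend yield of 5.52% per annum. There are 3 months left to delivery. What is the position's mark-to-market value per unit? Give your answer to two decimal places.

R$40.03

Current fair forward for the remaining 3 months: F = S·e^((r − q)·T), (r − q) = 0.0168 − 0.0552 = -0.0384
F = 604.14 · e^(-0.0384 × 3/12) = 604.14 × 0.990446 = 598.3680
Value of long forward = (F − K)·e^(−rT) = (598.3680 − 638.57) · e^(−0.0168·3/12)
= -40.2020 × 0.995809 = -40.03
Short position value = −(long value) = R$40.03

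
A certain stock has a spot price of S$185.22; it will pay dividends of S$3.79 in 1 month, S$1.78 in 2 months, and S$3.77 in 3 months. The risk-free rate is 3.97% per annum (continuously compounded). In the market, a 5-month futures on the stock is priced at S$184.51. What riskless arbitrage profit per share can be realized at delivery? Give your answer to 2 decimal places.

PV(dividends) I = 3.79·e^(−0.0397·1/12) + 1.78·e^(−0.0397·2/12) + 3.77·e^(−0.0397·3/12) = 9.2785
Fair futures F* = (S − I)·e^(rT) = (185.22 − 9.2785)·e^0.016542 = 175.9415 × 1.016680 = 178.8762
Market S$184.51 > fair 178.8762: forward overpriced → cash-and-carry (borrow at r, buy the stock and collect the dividends, short the forward).
Profit at T = |F_mkt − F*| = |184.51 − 178.8762| = S$5.63 per share

S$5.63 per share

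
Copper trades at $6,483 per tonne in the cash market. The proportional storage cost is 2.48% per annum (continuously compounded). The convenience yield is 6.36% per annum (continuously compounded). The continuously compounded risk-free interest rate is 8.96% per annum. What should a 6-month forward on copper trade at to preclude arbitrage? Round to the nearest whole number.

$6,650 per tonne

Net carry = r + u − y = 0.0896 + 0.0248 − 0.0636 = 0.0508
F = S·e^((r+u−y)T) = 6483 · e^(0.0508 × 6/12) = 6483 · e^0.025400
= 6483 × 1.025725 = $6,650 per tonne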